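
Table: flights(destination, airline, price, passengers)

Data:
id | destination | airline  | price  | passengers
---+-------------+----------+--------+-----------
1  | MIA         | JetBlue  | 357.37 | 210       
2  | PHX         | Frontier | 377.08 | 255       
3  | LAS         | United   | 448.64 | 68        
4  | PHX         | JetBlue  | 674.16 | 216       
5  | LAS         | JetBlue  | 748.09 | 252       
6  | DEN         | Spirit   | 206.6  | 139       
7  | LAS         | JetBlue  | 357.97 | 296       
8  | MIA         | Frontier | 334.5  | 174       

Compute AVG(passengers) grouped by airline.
SELECT airline, AVG(passengers) as result
FROM flights
GROUP BY airline

Result:
  Frontier: 214.50
  JetBlue: 243.50
  Spirit: 139.00
  United: 68.00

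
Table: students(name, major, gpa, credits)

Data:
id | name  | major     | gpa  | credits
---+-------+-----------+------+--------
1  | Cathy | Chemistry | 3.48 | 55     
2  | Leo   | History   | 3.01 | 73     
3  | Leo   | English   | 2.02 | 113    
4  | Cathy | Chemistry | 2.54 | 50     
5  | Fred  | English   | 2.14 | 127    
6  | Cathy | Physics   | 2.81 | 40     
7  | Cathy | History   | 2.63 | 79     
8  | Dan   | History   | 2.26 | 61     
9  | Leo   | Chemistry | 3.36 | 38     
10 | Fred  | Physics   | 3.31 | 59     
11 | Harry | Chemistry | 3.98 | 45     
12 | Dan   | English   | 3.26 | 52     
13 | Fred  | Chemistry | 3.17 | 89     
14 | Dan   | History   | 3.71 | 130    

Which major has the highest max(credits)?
SELECT major, MAX(credits) as val
FROM students
GROUP BY major
ORDER BY val DESC
LIMIT 1

Result: History with max(credits) = 130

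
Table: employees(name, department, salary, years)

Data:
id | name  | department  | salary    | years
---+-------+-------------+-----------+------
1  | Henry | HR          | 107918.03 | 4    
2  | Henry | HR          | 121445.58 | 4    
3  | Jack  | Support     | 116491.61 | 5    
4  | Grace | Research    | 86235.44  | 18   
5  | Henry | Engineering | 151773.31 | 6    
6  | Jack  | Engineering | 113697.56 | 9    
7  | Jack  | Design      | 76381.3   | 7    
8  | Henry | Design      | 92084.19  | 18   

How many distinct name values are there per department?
SELECT department, COUNT(DISTINCT name)
FROM employees
GROUP BY department

Result:
  Design: 2 distinct
  Engineering: 2 distinct
  HR: 1 distinct
  Research: 1 distinct
  Support: 1 distinct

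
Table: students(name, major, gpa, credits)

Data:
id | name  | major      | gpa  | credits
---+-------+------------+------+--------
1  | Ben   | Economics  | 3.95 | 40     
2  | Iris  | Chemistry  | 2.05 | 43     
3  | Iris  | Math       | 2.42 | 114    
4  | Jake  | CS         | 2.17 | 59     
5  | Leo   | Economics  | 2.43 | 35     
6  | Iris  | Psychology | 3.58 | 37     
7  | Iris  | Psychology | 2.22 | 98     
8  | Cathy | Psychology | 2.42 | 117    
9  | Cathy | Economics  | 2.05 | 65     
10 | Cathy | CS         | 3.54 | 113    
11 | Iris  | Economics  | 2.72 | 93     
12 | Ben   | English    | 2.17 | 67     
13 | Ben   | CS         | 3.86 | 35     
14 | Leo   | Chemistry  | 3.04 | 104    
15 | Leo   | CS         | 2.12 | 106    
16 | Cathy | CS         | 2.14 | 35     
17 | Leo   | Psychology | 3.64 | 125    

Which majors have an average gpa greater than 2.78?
SELECT major, AVG(gpa)
FROM students
GROUP BY major
HAVING AVG(gpa) > 2.78

Result:
  Economics: avg=2.79
  Psychology: avg=2.97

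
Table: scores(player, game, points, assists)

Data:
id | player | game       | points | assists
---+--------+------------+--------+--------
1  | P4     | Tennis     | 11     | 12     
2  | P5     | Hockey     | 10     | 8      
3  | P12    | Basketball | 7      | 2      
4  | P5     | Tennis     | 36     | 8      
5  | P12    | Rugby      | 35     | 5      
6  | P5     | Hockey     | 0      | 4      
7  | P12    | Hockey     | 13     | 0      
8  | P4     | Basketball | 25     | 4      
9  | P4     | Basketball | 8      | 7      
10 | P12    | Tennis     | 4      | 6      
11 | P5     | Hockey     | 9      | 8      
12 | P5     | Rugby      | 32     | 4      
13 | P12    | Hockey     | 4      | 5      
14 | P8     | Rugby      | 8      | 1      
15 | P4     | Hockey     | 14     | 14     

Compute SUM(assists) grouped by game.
SELECT game, SUM(assists) as result
FROM scores
GROUP BY game

Result:
  Basketball: 13
  Hockey: 39
  Rugby: 10
  Tennis: 26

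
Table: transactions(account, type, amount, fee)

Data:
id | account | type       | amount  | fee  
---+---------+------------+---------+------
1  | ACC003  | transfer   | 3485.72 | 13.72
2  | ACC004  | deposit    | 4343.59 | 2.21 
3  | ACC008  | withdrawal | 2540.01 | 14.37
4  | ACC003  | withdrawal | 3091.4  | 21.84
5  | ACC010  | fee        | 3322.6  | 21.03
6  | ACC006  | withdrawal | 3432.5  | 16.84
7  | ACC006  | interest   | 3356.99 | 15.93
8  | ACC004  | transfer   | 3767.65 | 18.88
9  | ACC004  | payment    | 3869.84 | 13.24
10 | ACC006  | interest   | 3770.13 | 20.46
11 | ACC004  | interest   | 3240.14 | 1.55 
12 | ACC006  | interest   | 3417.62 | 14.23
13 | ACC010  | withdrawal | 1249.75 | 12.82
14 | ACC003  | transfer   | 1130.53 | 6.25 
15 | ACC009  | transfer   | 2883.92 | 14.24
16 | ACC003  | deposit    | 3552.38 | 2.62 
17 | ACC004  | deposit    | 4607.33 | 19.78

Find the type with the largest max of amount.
SELECT type, MAX(amount) as val
FROM transactions
GROUP BY type
ORDER BY val DESC
LIMIT 1

Result: deposit with max(amount) = 4607.33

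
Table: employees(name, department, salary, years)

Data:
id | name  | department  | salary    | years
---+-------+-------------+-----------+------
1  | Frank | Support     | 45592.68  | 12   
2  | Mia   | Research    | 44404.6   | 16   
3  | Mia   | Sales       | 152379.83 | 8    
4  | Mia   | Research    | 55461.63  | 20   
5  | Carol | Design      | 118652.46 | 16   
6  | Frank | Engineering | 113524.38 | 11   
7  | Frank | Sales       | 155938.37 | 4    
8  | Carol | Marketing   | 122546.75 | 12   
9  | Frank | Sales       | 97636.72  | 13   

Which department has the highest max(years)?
SELECT department, MAX(years) as val
FROM employees
GROUP BY department
ORDER BY val DESC
LIMIT 1

Result: Research with max(years) = 20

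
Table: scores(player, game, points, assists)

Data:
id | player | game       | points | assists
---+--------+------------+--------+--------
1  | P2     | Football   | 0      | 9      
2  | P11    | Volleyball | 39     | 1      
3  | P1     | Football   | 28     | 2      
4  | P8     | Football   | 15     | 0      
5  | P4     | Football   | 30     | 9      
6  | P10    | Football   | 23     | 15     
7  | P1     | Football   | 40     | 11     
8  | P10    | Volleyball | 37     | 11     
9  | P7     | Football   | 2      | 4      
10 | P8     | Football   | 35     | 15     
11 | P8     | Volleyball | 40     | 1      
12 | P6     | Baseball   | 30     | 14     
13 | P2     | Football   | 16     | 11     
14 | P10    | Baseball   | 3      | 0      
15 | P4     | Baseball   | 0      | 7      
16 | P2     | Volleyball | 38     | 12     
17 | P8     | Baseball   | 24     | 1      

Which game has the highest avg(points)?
SELECT game, AVG(points) as val
FROM scores
GROUP BY game
ORDER BY val DESC
LIMIT 1

Result: Volleyball with avg(points) = 38.50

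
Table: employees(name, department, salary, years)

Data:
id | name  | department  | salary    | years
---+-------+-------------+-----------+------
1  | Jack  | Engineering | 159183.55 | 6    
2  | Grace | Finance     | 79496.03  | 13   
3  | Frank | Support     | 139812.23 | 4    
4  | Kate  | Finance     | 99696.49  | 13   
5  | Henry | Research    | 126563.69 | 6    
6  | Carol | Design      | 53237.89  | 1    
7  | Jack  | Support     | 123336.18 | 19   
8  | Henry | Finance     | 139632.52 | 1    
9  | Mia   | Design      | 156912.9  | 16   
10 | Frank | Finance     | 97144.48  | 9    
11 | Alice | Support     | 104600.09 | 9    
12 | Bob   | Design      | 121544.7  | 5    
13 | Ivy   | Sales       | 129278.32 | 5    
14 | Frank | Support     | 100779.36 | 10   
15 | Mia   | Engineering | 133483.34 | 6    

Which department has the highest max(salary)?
SELECT department, MAX(salary) as val
FROM employees
GROUP BY department
ORDER BY val DESC
LIMIT 1

Result: Engineering with max(salary) = 159183.55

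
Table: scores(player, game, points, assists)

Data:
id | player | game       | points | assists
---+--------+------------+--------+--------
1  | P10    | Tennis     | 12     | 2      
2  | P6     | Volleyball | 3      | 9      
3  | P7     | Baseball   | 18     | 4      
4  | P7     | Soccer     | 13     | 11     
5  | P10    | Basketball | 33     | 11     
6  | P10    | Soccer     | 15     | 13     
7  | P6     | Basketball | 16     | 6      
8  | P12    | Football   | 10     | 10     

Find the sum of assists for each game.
SELECT game, SUM(assists) as result
FROM scores
GROUP BY game

Result:
  Baseball: 4
  Basketball: 17
  Football: 10
  Soccer: 24
  Tennis: 2
  Volleyball: 9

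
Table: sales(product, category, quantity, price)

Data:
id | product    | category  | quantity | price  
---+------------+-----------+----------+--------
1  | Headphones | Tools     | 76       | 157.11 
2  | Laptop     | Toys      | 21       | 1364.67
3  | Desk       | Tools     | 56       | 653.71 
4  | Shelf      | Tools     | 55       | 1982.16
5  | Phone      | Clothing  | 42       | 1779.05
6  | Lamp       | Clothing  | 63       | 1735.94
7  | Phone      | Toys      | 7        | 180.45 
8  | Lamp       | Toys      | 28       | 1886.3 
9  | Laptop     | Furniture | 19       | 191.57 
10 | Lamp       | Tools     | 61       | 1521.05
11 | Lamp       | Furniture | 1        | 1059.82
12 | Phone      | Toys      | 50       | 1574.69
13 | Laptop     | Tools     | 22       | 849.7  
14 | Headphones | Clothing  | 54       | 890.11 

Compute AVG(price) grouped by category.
SELECT category, AVG(price) as result
FROM sales
GROUP BY category

Result:
  Clothing: 1468.37
  Furniture: 625.70
  Tools: 1032.75
  Toys: 1251.53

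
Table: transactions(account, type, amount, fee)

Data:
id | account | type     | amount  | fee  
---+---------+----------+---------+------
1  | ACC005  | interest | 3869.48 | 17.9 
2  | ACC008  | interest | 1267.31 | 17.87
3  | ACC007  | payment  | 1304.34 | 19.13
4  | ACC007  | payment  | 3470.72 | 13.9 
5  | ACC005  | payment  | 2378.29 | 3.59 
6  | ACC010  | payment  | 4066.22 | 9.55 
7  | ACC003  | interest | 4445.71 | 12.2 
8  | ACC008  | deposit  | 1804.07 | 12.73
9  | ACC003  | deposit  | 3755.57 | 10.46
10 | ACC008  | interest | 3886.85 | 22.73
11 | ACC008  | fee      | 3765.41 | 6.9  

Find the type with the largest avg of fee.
SELECT type, AVG(fee) as val
FROM transactions
GROUP BY type
ORDER BY val DESC
LIMIT 1

Result: interest with avg(fee) = 17.68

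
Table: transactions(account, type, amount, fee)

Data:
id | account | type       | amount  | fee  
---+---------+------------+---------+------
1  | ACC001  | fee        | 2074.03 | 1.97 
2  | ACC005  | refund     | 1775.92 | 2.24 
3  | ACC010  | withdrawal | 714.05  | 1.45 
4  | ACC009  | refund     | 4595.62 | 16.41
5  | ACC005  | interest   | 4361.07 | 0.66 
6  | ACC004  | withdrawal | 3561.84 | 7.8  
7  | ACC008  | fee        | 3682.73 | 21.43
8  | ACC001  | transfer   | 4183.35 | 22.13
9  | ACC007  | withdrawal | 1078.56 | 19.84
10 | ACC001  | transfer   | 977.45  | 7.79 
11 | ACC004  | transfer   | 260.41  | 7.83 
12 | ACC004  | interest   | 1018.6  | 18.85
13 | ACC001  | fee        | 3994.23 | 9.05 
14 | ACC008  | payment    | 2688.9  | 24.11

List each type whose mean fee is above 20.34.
SELECT type, AVG(fee)
FROM transactions
GROUP BY type
HAVING AVG(fee) > 20.34

Result:
  payment: avg=24.11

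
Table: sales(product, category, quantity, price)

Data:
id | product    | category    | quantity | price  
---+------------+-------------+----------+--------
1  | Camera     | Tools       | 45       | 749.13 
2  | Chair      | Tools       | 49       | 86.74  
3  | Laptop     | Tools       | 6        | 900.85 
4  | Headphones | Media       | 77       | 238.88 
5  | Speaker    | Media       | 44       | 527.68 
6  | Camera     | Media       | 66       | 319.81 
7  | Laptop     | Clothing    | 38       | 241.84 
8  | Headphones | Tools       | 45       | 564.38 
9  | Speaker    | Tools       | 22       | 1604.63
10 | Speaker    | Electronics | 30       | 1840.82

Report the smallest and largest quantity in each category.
SELECT category, MIN(quantity), MAX(quantity)
FROM sales
GROUP BY category

Result:
  Clothing: min=38, max=38
  Electronics: min=30, max=30
  Media: min=44, max=77
  Tools: min=6, max=49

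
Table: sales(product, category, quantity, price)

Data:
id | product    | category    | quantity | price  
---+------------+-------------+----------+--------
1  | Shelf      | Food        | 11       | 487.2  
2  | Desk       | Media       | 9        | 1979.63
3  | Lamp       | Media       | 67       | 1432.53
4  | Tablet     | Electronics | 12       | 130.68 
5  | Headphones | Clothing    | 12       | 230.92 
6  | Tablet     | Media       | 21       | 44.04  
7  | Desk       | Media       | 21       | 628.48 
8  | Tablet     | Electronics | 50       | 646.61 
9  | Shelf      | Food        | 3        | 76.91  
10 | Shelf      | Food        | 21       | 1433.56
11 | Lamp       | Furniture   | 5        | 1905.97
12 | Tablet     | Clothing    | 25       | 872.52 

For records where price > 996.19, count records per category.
SELECT category, COUNT(*)
FROM sales
WHERE price > 996.19
GROUP BY category

Note: WHERE filters rows before grouping.

Result:
  Food: 1
  Furniture: 1
  Media: 2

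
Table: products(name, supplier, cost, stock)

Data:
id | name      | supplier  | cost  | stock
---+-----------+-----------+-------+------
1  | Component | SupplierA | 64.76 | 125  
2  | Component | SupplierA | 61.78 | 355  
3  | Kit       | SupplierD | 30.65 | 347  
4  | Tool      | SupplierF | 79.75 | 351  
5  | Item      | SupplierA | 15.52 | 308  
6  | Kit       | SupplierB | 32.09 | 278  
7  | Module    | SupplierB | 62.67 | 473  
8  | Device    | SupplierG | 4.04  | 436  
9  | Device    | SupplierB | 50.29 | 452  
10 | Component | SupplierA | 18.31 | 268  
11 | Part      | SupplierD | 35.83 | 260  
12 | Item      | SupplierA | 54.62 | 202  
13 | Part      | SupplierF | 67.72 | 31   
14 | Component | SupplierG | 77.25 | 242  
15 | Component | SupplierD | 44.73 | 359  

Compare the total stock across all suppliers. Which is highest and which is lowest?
SELECT supplier, SUM(stock)
FROM products
GROUP BY supplier
ORDER BY SUM(stock)

All groups:
  SupplierF: 382
  SupplierG: 678
  SupplierD: 966
  SupplierB: 1203
  SupplierA: 1258

Highest: SupplierA (1258)
Lowest: SupplierF (382)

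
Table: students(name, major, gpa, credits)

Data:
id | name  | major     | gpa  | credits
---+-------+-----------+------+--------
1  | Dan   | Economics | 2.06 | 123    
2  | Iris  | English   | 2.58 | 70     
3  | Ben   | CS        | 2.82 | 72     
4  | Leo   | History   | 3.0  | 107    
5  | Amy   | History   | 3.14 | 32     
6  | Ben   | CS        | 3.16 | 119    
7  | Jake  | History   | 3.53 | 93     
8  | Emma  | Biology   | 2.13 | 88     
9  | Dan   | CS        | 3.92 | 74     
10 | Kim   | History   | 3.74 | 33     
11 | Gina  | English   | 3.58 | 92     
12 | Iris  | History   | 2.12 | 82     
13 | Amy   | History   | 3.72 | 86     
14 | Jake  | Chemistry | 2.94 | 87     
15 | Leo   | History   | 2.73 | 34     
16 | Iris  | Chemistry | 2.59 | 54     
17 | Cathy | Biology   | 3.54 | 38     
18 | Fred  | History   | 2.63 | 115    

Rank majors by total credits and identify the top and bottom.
SELECT major, SUM(credits)
FROM students
GROUP BY major
ORDER BY SUM(credits)

All groups:
  Economics: 123
  Biology: 126
  Chemistry: 141
  English: 162
  CS: 265
  History: 582

Highest: History (582)
Lowest: Economics (123)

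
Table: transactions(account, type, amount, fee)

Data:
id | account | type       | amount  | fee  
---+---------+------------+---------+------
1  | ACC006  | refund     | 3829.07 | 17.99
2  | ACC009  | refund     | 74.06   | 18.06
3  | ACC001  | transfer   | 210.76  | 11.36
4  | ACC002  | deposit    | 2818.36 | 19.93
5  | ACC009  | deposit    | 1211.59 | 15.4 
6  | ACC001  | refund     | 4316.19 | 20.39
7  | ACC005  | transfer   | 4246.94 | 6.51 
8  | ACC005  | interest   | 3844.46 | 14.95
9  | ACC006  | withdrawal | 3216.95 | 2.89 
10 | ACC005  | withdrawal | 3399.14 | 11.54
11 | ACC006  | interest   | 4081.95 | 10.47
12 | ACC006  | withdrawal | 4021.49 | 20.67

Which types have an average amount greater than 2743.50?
SELECT type, AVG(amount)
FROM transactions
GROUP BY type
HAVING AVG(amount) > 2743.50

Result:
  interest: avg=3963.21
  withdrawal: avg=3545.86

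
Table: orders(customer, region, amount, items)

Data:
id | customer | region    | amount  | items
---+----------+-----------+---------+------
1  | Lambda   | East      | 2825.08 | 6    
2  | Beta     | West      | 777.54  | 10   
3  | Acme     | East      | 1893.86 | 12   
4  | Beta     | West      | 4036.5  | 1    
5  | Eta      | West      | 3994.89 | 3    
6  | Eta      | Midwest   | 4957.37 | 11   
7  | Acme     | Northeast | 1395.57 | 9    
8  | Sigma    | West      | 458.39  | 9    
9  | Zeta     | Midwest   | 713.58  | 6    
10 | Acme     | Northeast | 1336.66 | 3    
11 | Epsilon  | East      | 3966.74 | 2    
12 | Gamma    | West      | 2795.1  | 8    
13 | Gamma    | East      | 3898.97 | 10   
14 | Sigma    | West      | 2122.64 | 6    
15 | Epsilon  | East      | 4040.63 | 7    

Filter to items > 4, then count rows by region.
SELECT region, COUNT(*)
FROM orders
WHERE items > 4
GROUP BY region

Note: WHERE filters rows before grouping.

Result:
  East: 4
  Midwest: 2
  Northeast: 1
  West: 4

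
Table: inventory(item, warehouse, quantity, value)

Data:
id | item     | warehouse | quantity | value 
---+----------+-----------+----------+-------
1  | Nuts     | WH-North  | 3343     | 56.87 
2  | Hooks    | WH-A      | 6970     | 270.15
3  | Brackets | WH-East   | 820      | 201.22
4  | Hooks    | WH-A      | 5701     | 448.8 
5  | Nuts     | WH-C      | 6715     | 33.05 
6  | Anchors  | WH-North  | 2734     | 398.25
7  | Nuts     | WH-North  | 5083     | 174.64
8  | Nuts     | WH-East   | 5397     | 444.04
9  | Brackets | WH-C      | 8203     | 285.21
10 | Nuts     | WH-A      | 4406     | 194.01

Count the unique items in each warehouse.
SELECT warehouse, COUNT(DISTINCT item)
FROM inventory
GROUP BY warehouse

Result:
  WH-A: 2 distinct
  WH-C: 2 distinct
  WH-East: 2 distinct
  WH-North: 2 distinct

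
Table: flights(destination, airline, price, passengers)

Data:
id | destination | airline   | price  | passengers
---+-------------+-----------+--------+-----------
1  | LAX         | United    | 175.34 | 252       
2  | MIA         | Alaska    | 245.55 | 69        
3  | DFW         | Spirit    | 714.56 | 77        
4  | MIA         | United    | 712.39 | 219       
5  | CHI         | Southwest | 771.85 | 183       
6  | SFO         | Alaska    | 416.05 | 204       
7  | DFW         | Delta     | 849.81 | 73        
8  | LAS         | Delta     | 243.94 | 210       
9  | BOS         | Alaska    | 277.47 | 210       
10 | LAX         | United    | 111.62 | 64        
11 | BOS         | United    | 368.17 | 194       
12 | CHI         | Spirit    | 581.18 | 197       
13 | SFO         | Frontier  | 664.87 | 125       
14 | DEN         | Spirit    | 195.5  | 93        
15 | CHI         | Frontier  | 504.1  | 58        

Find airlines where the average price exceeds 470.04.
SELECT airline, AVG(price)
FROM flights
GROUP BY airline
HAVING AVG(price) > 470.04

Result:
  Delta: avg=546.88
  Frontier: avg=584.49
  Southwest: avg=771.85
  Spirit: avg=497.08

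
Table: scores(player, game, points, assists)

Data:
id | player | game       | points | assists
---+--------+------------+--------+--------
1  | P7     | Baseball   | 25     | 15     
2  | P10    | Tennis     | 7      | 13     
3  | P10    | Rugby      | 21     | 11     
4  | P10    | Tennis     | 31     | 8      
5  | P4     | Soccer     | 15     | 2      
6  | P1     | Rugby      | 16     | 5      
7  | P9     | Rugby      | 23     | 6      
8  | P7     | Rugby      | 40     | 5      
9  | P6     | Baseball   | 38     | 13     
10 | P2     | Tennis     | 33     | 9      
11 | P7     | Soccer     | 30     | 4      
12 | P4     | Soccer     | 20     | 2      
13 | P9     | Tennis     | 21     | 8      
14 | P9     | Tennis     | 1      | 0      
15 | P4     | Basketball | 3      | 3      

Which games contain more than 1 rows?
SELECT game, COUNT(*) as cnt
FROM scores
GROUP BY game
HAVING COUNT(*) > 1

Result:
  Baseball: 2
  Rugby: 4
  Soccer: 3
  Tennis: 5

Note: HAVING filters groups after aggregation, WHERE filters rows before.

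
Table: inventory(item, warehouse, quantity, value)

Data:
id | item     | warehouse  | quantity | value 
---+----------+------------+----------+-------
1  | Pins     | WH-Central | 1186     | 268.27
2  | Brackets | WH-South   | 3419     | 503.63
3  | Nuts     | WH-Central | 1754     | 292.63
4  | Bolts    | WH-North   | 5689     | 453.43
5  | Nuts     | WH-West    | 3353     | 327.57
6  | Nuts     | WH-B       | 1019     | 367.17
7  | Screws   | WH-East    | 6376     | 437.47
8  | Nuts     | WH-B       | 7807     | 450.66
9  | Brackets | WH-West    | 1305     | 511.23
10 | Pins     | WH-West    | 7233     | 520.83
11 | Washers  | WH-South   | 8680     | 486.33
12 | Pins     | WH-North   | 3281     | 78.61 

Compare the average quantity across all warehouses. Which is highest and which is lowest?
SELECT warehouse, AVG(quantity)
FROM inventory
GROUP BY warehouse
ORDER BY AVG(quantity)

All groups:
  WH-Central: 1470.00
  WH-West: 3963.67
  WH-B: 4413.00
  WH-North: 4485.00
  WH-South: 6049.50
  WH-East: 6376.00

Highest: WH-East (6376.00)
Lowest: WH-Central (1470.00)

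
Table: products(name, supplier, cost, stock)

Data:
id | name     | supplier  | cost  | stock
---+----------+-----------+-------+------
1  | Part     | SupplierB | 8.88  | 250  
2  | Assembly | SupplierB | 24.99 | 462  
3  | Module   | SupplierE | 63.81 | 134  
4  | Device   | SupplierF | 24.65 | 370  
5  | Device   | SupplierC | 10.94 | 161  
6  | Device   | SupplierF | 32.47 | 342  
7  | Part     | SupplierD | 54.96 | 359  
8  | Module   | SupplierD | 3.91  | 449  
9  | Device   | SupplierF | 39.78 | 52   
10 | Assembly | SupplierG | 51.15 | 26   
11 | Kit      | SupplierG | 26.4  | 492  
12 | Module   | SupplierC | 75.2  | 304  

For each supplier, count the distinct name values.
SELECT supplier, COUNT(DISTINCT name)
FROM products
GROUP BY supplier

Result:
  SupplierB: 2 distinct
  SupplierC: 2 distinct
  SupplierD: 2 distinct
  SupplierE: 1 distinct
  SupplierF: 1 distinct
  SupplierG: 2 distinct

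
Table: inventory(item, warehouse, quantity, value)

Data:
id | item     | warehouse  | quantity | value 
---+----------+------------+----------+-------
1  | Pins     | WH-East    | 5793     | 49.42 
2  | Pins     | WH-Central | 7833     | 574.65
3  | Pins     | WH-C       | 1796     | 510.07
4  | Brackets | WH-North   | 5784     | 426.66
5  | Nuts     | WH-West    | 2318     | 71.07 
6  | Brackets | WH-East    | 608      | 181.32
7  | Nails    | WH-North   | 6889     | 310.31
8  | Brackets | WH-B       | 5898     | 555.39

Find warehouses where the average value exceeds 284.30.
SELECT warehouse, AVG(value)
FROM inventory
GROUP BY warehouse
HAVING AVG(value) > 284.30

Result:
  WH-B: avg=555.39
  WH-C: avg=510.07
  WH-Central: avg=574.65
  WH-North: avg=368.49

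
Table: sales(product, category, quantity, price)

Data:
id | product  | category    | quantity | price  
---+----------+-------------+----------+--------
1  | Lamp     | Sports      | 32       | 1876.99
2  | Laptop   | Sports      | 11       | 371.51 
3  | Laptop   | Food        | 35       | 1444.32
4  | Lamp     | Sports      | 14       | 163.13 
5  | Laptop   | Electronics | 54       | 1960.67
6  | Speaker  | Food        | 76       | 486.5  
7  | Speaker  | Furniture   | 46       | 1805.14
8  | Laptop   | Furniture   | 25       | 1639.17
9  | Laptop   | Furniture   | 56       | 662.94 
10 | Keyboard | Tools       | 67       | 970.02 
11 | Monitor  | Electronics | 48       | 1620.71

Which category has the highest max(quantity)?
SELECT category, MAX(quantity) as val
FROM sales
GROUP BY category
ORDER BY val DESC
LIMIT 1

Result: Food with max(quantity) = 76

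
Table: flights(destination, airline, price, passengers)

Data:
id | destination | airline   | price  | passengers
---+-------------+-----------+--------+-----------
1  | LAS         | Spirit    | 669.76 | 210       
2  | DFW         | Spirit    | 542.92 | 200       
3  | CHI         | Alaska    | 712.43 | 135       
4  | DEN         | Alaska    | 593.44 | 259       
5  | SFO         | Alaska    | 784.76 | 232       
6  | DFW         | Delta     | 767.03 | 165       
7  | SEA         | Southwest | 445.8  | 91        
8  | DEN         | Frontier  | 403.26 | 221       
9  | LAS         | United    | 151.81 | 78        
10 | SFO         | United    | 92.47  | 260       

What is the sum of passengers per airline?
SELECT airline, SUM(passengers) as result
FROM flights
GROUP BY airline

Result:
  Alaska: 626
  Delta: 165
  Frontier: 221
  Southwest: 91
  Spirit: 410
  United: 338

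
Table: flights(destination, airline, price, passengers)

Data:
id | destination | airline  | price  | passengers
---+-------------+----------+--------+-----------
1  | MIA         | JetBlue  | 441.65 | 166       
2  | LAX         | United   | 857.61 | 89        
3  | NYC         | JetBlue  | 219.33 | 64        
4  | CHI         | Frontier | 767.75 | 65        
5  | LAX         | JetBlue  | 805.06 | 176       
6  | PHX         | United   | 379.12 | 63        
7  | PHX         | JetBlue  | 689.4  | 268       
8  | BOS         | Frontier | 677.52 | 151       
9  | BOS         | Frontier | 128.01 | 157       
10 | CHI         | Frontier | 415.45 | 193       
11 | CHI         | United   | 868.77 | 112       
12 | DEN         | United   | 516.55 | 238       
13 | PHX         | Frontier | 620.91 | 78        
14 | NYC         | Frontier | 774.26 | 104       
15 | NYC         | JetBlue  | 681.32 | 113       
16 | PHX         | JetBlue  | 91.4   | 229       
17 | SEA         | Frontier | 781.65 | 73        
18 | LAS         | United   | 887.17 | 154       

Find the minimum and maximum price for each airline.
SELECT airline, MIN(price), MAX(price)
FROM flights
GROUP BY airline

Result:
  Frontier: min=128.01, max=781.65
  JetBlue: min=91.40, max=805.06
  United: min=379.12, max=887.17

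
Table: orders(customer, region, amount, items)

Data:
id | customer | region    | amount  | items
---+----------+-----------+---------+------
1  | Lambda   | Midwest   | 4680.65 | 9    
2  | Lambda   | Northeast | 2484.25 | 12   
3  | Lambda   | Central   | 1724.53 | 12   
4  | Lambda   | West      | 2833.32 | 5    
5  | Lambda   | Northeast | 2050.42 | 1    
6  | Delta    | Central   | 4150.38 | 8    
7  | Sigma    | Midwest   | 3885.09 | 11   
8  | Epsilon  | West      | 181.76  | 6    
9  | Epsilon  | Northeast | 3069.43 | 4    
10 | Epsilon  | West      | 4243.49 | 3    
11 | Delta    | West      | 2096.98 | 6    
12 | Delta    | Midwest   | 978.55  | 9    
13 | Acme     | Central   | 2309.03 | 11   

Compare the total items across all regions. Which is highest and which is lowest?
SELECT region, SUM(items)
FROM orders
GROUP BY region
ORDER BY SUM(items)

All groups:
  Northeast: 17
  West: 20
  Midwest: 29
  Central: 31

Highest: Central (31)
Lowest: Northeast (17)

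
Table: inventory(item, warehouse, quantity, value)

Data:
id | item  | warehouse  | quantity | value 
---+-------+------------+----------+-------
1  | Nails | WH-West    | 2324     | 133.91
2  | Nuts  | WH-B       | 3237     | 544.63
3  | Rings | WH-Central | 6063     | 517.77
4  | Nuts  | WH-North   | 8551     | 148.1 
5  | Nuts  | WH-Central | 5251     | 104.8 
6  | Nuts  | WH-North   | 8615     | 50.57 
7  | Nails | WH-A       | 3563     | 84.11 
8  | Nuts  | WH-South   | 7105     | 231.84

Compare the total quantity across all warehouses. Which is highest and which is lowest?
SELECT warehouse, SUM(quantity)
FROM inventory
GROUP BY warehouse
ORDER BY SUM(quantity)

All groups:
  WH-West: 2324
  WH-B: 3237
  WH-A: 3563
  WH-South: 7105
  WH-Central: 11314
  WH-North: 17166

Highest: WH-North (17166)
Lowest: WH-West (2324)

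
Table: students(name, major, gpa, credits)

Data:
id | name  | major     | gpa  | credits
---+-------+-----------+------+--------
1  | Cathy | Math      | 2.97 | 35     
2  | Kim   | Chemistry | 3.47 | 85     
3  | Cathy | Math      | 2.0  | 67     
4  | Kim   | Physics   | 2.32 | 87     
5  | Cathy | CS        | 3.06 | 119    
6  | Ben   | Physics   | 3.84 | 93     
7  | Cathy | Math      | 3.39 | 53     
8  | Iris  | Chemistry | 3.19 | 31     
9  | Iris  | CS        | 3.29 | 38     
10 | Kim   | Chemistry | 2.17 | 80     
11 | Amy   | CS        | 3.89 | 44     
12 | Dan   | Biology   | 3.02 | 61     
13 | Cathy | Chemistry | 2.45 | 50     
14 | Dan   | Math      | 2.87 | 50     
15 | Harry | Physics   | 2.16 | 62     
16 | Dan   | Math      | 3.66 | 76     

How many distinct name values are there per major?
SELECT major, COUNT(DISTINCT name)
FROM students
GROUP BY major

Result:
  Biology: 1 distinct
  CS: 3 distinct
  Chemistry: 3 distinct
  Math: 2 distinct
  Physics: 3 distinct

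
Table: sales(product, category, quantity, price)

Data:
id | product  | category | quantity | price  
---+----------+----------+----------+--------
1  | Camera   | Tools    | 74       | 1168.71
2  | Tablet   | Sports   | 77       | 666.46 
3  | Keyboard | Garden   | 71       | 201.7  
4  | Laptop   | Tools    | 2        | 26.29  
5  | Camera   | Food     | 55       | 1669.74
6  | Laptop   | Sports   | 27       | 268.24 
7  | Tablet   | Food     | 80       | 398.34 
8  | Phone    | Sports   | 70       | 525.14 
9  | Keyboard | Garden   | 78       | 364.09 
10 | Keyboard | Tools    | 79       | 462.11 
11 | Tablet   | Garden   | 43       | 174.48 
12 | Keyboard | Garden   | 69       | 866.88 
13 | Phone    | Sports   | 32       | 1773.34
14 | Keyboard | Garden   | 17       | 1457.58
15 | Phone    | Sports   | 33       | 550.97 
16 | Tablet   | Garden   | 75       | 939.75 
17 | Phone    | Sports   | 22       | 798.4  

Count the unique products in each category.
SELECT category, COUNT(DISTINCT product)
FROM sales
GROUP BY category

Result:
  Food: 2 distinct
  Garden: 2 distinct
  Sports: 3 distinct
  Tools: 3 distinct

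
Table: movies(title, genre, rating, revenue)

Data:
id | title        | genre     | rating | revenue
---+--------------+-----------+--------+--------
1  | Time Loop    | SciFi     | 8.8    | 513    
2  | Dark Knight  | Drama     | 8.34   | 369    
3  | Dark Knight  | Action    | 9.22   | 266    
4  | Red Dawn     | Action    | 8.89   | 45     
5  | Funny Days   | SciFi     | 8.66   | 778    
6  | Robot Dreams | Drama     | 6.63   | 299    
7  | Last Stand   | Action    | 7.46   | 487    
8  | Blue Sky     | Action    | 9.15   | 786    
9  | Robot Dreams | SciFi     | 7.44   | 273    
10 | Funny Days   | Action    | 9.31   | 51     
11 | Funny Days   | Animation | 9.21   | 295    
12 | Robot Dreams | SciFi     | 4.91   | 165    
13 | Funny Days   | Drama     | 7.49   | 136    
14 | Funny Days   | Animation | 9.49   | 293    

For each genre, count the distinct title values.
SELECT genre, COUNT(DISTINCT title)
FROM movies
GROUP BY genre

Result:
  Action: 5 distinct
  Animation: 1 distinct
  Drama: 3 distinct
  SciFi: 3 distinct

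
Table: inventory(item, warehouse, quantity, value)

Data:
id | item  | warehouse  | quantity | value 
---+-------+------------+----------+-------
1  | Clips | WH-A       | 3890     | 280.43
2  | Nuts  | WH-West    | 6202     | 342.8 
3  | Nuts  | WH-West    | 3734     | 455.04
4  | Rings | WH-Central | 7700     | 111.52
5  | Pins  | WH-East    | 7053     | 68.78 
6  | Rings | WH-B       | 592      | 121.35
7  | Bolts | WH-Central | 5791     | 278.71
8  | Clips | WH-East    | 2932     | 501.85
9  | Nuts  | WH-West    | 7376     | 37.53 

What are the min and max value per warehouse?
SELECT warehouse, MIN(value), MAX(value)
FROM inventory
GROUP BY warehouse

Result:
  WH-A: min=280.43, max=280.43
  WH-B: min=121.35, max=121.35
  WH-Central: min=111.52, max=278.71
  WH-East: min=68.78, max=501.85
  WH-West: min=37.53, max=455.04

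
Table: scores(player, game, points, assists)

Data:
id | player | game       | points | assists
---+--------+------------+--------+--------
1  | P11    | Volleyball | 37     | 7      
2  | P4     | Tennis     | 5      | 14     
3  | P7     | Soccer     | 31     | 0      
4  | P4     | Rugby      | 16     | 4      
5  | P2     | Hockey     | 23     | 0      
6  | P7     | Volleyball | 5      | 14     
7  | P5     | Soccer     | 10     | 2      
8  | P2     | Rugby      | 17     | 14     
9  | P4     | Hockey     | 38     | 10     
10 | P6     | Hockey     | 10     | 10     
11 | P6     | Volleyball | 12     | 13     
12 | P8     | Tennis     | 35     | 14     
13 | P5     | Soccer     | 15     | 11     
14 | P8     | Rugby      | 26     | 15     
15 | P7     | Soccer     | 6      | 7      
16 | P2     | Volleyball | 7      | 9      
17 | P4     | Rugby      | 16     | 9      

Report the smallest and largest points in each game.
SELECT game, MIN(points), MAX(points)
FROM scores
GROUP BY game

Result:
  Hockey: min=10, max=38
  Rugby: min=16, max=26
  Soccer: min=6, max=31
  Tennis: min=5, max=35
  Volleyball: min=5, max=37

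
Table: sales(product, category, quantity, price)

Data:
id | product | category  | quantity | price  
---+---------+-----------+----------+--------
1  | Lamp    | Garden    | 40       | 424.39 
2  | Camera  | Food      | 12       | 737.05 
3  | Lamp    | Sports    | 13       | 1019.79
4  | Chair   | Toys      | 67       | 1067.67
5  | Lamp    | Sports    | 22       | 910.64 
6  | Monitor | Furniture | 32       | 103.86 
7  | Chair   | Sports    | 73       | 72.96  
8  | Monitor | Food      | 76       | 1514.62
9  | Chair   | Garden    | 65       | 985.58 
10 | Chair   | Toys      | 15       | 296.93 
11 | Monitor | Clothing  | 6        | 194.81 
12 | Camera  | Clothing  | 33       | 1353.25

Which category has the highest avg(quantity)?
SELECT category, AVG(quantity) as val
FROM sales
GROUP BY category
ORDER BY val DESC
LIMIT 1

Result: Garden with avg(quantity) = 52.50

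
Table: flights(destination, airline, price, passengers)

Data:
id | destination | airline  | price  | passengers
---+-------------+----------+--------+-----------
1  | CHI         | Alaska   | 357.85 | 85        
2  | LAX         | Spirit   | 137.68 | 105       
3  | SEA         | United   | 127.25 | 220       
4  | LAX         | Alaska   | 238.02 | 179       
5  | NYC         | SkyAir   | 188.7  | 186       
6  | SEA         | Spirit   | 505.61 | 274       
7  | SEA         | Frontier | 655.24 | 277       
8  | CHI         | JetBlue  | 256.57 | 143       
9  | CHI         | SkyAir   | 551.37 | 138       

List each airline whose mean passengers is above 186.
SELECT airline, AVG(passengers)
FROM flights
GROUP BY airline
HAVING AVG(passengers) > 186

Result:
  Frontier: avg=277.00
  Spirit: avg=189.50
  United: avg=220.00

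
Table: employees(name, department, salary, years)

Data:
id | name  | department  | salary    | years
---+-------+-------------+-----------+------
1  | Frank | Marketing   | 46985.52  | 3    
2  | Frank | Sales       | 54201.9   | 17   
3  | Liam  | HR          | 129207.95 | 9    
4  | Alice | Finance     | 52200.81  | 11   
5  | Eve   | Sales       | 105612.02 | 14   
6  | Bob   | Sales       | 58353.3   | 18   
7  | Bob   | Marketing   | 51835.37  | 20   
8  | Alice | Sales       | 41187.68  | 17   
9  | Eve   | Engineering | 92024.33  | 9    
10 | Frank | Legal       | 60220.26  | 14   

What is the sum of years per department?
SELECT department, SUM(years) as result
FROM employees
GROUP BY department

Result:
  Engineering: 9
  Finance: 11
  HR: 9
  Legal: 14
  Marketing: 23
  Sales: 66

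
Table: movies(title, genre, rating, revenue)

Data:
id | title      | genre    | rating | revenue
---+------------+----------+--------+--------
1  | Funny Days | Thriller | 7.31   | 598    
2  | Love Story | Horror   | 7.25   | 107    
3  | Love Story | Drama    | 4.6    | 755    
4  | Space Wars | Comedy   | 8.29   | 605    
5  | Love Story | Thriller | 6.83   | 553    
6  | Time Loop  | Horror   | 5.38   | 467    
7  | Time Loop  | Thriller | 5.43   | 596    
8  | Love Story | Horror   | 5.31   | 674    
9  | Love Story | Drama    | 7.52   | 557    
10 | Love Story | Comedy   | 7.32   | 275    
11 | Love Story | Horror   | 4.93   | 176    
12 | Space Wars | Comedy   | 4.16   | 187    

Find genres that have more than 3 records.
SELECT genre, COUNT(*) as cnt
FROM movies
GROUP BY genre
HAVING COUNT(*) > 3

Result:
  Horror: 4

Note: HAVING filters groups after aggregation, WHERE filters rows before.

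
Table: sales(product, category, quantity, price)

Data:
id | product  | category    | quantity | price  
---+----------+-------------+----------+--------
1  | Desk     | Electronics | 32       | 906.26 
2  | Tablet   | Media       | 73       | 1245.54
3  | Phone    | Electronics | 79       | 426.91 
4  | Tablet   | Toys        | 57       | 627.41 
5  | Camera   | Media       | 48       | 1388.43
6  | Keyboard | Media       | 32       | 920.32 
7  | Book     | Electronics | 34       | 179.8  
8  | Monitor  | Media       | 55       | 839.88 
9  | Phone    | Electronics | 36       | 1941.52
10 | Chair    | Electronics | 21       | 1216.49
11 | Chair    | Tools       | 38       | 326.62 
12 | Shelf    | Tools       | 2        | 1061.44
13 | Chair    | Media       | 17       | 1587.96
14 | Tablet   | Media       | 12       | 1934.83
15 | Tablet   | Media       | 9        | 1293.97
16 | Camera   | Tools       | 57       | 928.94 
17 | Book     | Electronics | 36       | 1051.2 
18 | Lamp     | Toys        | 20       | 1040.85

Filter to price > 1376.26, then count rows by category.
SELECT category, COUNT(*)
FROM sales
WHERE price > 1376.26
GROUP BY category

Note: WHERE filters rows before grouping.

Result:
  Electronics: 1
  Media: 3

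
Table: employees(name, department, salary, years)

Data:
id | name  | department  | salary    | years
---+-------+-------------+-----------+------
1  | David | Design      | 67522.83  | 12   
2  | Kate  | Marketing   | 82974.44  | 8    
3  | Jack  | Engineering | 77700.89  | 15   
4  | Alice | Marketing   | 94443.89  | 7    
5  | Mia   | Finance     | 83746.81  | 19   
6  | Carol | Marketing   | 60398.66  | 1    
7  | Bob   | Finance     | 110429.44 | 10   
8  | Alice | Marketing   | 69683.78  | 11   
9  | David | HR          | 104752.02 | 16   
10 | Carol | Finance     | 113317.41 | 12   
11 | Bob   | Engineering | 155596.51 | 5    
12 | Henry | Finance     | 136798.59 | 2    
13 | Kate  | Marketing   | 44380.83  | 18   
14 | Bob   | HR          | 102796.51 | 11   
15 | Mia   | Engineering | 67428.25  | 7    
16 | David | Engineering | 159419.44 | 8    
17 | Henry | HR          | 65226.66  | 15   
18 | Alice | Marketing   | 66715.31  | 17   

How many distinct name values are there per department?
SELECT department, COUNT(DISTINCT name)
FROM employees
GROUP BY department

Result:
  Design: 1 distinct
  Engineering: 4 distinct
  Finance: 4 distinct
  HR: 3 distinct
  Marketing: 3 distinct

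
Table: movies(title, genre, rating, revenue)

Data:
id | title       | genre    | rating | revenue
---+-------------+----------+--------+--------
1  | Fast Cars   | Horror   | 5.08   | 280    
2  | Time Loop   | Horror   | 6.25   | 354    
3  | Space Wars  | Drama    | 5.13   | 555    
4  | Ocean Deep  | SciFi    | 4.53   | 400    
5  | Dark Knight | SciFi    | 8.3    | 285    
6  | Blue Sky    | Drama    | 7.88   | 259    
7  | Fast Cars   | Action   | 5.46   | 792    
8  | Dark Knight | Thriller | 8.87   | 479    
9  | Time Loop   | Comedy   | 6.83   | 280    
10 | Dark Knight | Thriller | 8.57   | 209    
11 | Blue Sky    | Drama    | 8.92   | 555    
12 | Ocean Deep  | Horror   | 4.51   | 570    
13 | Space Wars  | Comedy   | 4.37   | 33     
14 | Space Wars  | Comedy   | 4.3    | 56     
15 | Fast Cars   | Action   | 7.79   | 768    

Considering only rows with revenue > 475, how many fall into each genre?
SELECT genre, COUNT(*)
FROM movies
WHERE revenue > 475
GROUP BY genre

Note: WHERE filters rows before grouping.

Result:
  Action: 2
  Drama: 2
  Horror: 1
  Thriller: 1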